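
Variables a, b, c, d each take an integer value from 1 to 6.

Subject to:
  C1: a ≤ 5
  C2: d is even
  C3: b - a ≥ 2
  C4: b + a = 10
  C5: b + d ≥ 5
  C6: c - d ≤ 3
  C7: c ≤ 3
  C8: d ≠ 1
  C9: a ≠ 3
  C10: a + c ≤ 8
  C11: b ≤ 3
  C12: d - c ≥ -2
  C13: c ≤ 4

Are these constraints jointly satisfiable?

Unsatisfiable

From constraint 11: b ≤ 3. From constraint 1: a ≤ 5. Hence b + a ≤ 8. But constraint 4 requires b + a = 10, and 10 > 8. Contradiction.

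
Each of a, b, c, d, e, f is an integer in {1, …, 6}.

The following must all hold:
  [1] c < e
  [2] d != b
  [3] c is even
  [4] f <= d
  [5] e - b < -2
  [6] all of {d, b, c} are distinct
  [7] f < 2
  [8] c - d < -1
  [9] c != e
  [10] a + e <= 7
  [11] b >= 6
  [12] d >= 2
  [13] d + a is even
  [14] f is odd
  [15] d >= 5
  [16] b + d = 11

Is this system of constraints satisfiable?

Satisfiable

Take a = 1, b = 6, c = 2, d = 5, e = 3, f = 1. Then constraint 5: e - b = -3; constraint 8: c - d = -3, and every other listed constraint is also met.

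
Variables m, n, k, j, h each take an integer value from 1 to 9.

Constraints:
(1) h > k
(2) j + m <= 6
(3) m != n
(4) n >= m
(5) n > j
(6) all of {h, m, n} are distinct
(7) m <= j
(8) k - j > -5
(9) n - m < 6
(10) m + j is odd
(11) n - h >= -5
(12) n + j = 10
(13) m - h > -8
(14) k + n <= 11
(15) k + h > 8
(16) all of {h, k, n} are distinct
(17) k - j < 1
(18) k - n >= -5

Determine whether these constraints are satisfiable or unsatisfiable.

Take m = 1, n = 6, k = 2, j = 4, h = 8. Then constraint 2: j + m = 5; constraint 8: k - j = -2, and every other listed constraint is also met.

Satisfiable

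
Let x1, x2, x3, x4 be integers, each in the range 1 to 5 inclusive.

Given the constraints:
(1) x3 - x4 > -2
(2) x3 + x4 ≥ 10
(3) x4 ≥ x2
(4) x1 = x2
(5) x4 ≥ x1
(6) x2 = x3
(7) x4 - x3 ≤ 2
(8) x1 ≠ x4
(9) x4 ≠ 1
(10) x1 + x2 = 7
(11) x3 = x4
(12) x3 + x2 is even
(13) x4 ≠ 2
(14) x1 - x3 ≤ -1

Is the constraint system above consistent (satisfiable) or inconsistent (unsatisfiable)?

From constraints 4, 6, and 11, x1 = x2 = x3 = x4, so x1 = x4. But constraint 8 says x1 ≠ x4. Contradiction.

Unsatisfiable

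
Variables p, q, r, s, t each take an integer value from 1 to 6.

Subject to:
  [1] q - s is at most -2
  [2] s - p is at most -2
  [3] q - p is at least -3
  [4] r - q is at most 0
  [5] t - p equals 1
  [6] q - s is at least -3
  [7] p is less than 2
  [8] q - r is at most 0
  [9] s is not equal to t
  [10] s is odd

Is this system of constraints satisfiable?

Constraints 1, 2, and 3 give p − s ≥ 2, s − q ≥ 2, q − p ≥ -3.
Adding all 3 inequalities: the left sides telescope to 0, and the right sides sum to 2 + 2 + (-3) = 1. So 0 ≥ 1, which is false.

Unsatisfiable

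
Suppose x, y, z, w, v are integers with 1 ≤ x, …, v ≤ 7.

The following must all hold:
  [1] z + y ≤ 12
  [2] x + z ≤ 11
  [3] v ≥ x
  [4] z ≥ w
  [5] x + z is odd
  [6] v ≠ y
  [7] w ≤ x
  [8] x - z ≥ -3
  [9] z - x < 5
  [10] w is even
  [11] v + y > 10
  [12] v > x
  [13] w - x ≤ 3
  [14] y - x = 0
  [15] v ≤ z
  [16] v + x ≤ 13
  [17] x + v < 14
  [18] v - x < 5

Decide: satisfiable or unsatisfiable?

Satisfiable

Setting (x, y, z, w, v) = (4, 4, 7, 4, 7) satisfies everything: constraint 1: z + y = 11; constraint 2: x + z = 11; constraint 8: x - z = -3, and the others follow.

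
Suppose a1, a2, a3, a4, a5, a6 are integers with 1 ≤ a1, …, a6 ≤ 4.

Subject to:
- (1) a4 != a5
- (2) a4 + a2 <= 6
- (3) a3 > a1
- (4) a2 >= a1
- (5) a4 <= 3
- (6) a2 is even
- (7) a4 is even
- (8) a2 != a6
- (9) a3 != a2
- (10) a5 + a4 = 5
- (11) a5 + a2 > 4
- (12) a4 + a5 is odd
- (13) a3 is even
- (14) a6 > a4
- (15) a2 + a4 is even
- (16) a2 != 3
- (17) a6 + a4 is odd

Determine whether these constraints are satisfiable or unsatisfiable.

One satisfying assignment is a1 = 1, a2 = 4, a3 = 2, a4 = 2, a5 = 3, a6 = 3.
For the less obvious constraints — constraint 2: a4 + a2 = 6; constraint 10: a5 + a4 = 5; constraint 11: a5 + a2 = 7 — and the others hold by inspection.

Satisfiable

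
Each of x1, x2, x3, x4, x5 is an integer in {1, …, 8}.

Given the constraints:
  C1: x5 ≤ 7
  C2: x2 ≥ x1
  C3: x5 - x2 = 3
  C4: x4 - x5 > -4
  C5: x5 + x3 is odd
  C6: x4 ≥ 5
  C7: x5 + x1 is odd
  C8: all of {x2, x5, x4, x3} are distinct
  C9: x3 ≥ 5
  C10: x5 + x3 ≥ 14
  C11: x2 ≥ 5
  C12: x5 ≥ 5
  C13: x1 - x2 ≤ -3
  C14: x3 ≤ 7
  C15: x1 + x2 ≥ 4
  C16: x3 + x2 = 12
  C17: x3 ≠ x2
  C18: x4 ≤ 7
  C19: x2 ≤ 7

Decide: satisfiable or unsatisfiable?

Constraints 1, 6, 9, 11, 12, 14, 18, and 19 confine each of x2, x5, x4, x3 to the 3 values {5, …, 7}.
Constraint 8 requires all 4 of them to be distinct, but only 3 values are available — impossible by the pigeonhole principle.

Unsatisfiable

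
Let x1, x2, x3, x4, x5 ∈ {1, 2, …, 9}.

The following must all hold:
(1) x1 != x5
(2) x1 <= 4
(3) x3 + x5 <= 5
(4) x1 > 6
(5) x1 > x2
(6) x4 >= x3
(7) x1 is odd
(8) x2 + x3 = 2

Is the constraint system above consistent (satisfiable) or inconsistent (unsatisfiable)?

From constraint 4: x1 ≥ 7. From constraint 2: x1 ≤ 4. But 4 < 7, so no value of x1 works.

Unsatisfiable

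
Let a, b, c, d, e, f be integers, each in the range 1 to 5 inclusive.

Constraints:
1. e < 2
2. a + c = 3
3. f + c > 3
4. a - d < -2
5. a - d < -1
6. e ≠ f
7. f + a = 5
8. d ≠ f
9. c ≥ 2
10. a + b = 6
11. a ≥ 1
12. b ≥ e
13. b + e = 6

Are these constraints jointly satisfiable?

Try a = 1, b = 5, c = 2, d = 5, e = 1, f = 4.
Check constraint 2: a + c = 3; constraint 3: f + c = 6. The remaining constraints are straightforward to verify.

Satisfiable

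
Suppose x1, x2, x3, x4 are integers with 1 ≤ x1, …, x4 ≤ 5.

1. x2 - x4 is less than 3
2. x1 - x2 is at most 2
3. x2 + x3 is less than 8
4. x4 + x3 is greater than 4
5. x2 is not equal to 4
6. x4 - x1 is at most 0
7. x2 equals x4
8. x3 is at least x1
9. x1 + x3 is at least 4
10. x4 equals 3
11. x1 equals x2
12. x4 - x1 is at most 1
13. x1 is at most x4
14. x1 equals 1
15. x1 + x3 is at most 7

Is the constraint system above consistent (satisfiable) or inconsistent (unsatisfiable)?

Unsatisfiable

Constraint 14 fixes x1 = 1 and constraint 10 fixes x4 = 3. Constraints 7 and 11 give x1 = x2 = x4, so x1 = x4. But 1 ≠ 3 — contradiction.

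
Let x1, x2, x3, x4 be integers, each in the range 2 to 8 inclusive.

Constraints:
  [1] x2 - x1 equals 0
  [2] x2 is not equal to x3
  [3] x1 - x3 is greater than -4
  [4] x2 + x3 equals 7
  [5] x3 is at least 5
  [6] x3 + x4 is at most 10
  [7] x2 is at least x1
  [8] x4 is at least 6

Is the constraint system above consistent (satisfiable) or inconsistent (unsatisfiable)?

Unsatisfiable

From constraint 5: x3 ≥ 5. From constraint 8: x4 ≥ 6. Hence x3 + x4 ≥ 11. But constraint 6 requires x3 + x4 ≤ 10, and 10 < 11. Contradiction.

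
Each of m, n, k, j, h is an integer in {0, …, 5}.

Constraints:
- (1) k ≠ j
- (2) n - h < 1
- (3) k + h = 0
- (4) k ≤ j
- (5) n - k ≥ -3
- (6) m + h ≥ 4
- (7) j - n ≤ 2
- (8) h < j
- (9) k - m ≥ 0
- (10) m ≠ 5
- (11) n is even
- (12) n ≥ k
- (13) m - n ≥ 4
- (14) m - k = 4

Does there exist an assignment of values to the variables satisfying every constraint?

Constraints 5, 9, and 13 give m − n ≥ 4, n − k ≥ -3, k − m ≥ 0.
Adding all 3 inequalities: the left sides telescope to 0, and the right sides sum to 4 + (-3) + 0 = 1. So 0 ≥ 1, which is false.

Unsatisfiable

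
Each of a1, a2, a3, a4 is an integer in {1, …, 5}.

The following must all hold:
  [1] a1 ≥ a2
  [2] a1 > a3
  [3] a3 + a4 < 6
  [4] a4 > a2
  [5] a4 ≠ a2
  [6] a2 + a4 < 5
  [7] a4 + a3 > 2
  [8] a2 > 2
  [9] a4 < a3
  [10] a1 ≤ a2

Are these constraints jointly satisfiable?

Constraints 2, 4, 9, and 10 give a4 < a3, a3 < a1, a1 ≤ a2, a2 < a4. Chaining: a4 < a3 < a1 ≤ a2 < a4, which forces a4 < a4 — impossible.

Unsatisfiable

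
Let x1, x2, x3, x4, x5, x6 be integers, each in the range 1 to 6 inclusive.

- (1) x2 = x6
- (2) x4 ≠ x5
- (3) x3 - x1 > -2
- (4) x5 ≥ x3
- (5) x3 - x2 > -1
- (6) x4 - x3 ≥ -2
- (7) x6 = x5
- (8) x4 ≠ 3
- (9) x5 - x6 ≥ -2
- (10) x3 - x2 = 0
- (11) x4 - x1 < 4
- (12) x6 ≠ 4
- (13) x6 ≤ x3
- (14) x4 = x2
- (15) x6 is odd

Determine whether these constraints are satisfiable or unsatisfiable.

Unsatisfiable

From constraints 1, 7, and 14, x4 = x2 = x6 = x5, so x4 = x5. But constraint 2 says x4 ≠ x5. Contradiction.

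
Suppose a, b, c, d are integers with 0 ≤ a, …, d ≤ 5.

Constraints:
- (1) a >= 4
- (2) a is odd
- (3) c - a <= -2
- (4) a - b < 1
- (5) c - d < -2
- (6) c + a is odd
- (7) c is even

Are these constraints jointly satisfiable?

One satisfying assignment is a = 5, b = 5, c = 0, d = 5.
For the less obvious constraints — constraint 3: c - a = -5; constraint 4: a - b = 0; constraint 5: c - d = -5 — and the others hold by inspection.

Satisfiable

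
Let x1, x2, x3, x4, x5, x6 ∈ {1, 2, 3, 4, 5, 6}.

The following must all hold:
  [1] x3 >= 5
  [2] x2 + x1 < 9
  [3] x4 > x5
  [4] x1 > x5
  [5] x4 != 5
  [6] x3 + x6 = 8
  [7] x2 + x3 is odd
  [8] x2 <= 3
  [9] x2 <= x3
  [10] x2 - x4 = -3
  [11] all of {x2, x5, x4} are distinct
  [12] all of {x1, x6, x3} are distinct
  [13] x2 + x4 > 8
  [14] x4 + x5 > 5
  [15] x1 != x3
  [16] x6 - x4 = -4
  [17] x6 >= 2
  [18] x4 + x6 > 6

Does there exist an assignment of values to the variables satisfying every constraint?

Try x1 = 5, x2 = 3, x3 = 6, x4 = 6, x5 = 1, x6 = 2.
Check constraint 2: x2 + x1 = 8; constraint 6: x3 + x6 = 8; constraint 10: x2 - x4 = -3. The remaining constraints are straightforward to verify.

Satisfiable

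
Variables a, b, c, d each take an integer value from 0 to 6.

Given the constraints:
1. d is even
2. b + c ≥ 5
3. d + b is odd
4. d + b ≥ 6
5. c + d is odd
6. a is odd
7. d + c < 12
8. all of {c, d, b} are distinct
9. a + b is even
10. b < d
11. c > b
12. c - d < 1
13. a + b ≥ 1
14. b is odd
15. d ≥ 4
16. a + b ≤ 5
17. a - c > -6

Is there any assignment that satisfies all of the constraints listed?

Setting (a, b, c, d) = (1, 1, 5, 6) satisfies everything: constraint 2: b + c = 6; constraint 4: d + b = 7, and the others follow.

Satisfiable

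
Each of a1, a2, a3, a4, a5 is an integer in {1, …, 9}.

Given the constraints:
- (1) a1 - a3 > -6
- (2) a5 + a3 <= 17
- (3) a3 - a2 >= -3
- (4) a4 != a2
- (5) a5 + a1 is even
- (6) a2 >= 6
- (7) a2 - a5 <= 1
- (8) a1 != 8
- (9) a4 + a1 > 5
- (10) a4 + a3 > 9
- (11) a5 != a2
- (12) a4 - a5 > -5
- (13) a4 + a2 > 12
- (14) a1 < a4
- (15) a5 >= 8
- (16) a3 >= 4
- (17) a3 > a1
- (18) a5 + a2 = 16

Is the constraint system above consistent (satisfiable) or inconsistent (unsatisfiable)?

Satisfiable

Setting (a1, a2, a3, a4, a5) = (1, 7, 5, 6, 9) satisfies everything: constraint 1: a1 - a3 = -4; constraint 2: a5 + a3 = 14; constraint 3: a3 - a2 = -2, and the others follow.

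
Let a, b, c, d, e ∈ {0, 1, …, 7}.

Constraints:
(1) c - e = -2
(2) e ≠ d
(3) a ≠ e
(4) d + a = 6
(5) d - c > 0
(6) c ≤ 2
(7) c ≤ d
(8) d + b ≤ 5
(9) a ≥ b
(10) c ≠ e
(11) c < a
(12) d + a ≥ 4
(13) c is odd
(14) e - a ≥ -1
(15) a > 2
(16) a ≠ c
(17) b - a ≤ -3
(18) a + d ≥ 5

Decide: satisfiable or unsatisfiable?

Try a = 4, b = 0, c = 1, d = 2, e = 3.
Check constraint 1: c - e = -2; constraint 4: d + a = 6. The remaining constraints are straightforward to verify.

Satisfiable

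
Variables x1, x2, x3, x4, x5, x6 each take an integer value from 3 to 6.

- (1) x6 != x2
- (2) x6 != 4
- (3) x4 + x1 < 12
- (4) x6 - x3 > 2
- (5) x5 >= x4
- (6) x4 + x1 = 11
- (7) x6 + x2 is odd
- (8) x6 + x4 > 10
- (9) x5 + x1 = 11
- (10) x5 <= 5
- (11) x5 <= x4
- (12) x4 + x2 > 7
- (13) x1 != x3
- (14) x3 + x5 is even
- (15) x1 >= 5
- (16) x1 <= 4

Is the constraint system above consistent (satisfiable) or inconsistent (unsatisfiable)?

From constraints 5 and 10: x4 ≤ x5 ≤ 5. From constraint 16: x1 ≤ 4. Hence x4 + x1 ≤ 9. But constraint 6 requires x4 + x1 = 11, and 11 > 9. Contradiction.

Unsatisfiable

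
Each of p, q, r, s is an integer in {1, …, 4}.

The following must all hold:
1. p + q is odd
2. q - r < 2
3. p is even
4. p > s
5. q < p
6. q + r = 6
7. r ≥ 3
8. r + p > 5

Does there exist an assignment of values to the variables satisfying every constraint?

Satisfiable

The assignment p = 4, q = 3, r = 3, s = 1 works:
  constraint 2 holds since q - r = 0.
  constraint 6 holds since q + r = 6.
The rest check out directly.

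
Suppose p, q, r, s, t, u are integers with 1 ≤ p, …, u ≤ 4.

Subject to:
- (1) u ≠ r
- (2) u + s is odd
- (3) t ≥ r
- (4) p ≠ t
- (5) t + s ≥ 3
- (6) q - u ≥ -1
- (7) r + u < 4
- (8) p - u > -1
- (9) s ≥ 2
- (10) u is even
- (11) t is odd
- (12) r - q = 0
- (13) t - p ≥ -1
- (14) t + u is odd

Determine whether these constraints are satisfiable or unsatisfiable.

Try p = 2, q = 1, r = 1, s = 3, t = 1, u = 2.
Check constraint 5: t + s = 4; constraint 6: q - u = -1. The remaining constraints are straightforward to verify.

Satisfiable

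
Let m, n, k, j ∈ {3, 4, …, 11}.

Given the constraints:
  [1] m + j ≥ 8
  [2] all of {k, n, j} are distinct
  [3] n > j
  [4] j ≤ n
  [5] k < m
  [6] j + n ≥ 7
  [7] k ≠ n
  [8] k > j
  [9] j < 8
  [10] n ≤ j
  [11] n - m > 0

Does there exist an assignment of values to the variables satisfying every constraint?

Unsatisfiable

Constraints 5, 8, 10, and 11 give k < m, m < n, n ≤ j, j < k. Chaining: k < m < n ≤ j < k, which forces k < k — impossible.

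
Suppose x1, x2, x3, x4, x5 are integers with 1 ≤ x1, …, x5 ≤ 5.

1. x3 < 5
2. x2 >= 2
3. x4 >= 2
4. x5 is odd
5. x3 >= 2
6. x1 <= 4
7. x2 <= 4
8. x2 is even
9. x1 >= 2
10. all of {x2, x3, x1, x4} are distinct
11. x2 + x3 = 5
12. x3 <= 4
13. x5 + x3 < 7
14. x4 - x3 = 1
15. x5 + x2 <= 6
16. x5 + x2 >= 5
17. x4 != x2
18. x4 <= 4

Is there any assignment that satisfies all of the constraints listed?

Constraints 2, 3, 5, 6, 7, 9, 12, and 18 confine each of x2, x3, x1, x4 to the 3 values {2, …, 4}.
Constraint 10 requires all 4 of them to be distinct, but only 3 values are available — impossible by the pigeonhole principle.

Unsatisfiable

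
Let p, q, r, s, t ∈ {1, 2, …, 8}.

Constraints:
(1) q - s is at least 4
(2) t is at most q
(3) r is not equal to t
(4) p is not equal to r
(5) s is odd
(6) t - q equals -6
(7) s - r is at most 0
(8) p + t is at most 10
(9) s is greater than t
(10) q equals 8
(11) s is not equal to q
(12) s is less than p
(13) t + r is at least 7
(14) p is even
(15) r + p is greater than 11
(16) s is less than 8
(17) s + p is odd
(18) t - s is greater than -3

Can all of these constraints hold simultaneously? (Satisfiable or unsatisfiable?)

Satisfiable

The assignment p = 8, q = 8, r = 5, s = 3, t = 2 works:
  constraint 1 holds since q - s = 5.
  constraint 6 holds since t - q = -6.
  constraint 7 holds since s - r = -2.
The rest check out directly.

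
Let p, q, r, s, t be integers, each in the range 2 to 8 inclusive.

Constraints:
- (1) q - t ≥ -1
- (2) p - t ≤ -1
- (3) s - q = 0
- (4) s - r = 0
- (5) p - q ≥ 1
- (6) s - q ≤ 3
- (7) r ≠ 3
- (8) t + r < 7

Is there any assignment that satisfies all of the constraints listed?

Unsatisfiable

Constraints 1, 2, and 5 give p − q ≥ 1, q − t ≥ -1, t − p ≥ 1.
Adding all 3 inequalities: the left sides telescope to 0, and the right sides sum to 1 + (-1) + 1 = 1. So 0 ≥ 1, which is false.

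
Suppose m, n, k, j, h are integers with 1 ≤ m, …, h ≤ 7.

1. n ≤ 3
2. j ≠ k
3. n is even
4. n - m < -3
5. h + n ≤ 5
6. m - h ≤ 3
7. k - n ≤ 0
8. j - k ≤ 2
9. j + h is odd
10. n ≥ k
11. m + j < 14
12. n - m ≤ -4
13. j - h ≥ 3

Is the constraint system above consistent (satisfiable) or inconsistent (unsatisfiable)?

Unsatisfiable

Constraints 6, 7, 8, 12, and 13 give n − k ≥ 0, k − j ≥ -2, j − h ≥ 3, h − m ≥ -3, m − n ≥ 4.
Adding all 5 inequalities: the left sides telescope to 0, and the right sides sum to 0 + (-2) + 3 + (-3) + 4 = 2. So 0 ≥ 2, which is false.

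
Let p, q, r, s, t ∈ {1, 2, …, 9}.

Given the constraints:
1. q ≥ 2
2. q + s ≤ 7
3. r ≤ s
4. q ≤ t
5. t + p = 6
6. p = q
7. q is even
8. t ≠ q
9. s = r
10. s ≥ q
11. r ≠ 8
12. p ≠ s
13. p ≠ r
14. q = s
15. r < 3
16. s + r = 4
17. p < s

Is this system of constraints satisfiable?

From constraints 6, 9, and 14, p = q = s = r, so p = r. But constraint 13 says p ≠ r. Contradiction.

Unsatisfiable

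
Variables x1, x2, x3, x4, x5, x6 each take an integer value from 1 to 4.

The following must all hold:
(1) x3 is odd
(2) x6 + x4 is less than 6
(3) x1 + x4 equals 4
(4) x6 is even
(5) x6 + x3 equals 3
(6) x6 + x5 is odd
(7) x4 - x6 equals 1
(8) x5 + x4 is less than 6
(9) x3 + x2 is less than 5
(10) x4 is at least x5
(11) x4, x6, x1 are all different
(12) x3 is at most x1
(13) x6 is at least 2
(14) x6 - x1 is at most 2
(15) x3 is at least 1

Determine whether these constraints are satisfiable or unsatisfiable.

Satisfiable

Take x1 = 1, x2 = 3, x3 = 1, x4 = 3, x5 = 1, x6 = 2. Then constraint 2: x6 + x4 = 5; constraint 3: x1 + x4 = 4, and every other listed constraint is also met.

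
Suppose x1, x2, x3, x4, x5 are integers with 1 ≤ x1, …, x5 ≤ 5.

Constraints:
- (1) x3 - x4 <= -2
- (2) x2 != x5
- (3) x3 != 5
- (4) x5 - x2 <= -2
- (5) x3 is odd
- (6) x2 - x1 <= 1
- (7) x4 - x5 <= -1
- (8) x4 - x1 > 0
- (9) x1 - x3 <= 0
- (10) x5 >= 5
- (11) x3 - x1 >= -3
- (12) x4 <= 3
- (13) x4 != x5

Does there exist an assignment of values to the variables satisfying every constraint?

Unsatisfiable

Constraints 1, 4, 6, 7, and 11 give x1 − x2 ≥ -1, x2 − x5 ≥ 2, x5 − x4 ≥ 1, x4 − x3 ≥ 2, x3 − x1 ≥ -3.
Adding all 5 inequalities: the left sides telescope to 0, and the right sides sum to (-1) + 2 + 1 + 2 + (-3) = 1. So 0 ≥ 1, which is false.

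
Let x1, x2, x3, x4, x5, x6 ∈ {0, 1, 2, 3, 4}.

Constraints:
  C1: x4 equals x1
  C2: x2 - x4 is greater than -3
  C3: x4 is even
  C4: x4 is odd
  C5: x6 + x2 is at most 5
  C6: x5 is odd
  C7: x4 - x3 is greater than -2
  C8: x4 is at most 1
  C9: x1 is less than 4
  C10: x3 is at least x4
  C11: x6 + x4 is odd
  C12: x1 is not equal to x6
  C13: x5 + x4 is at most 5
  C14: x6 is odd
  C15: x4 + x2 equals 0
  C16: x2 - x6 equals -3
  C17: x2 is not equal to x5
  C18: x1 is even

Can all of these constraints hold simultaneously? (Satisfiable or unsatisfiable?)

Constraint 14 makes x6 odd and constraint 4 makes x4 odd, so x6 + x4 must be even. Constraint 11 says x6 + x4 is odd — contradiction.

Unsatisfiable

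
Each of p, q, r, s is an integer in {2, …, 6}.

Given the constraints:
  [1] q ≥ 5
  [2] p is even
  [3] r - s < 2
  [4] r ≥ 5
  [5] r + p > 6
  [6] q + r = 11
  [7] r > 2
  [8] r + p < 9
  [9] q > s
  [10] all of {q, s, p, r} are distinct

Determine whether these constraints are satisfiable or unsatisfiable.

Take p = 2, q = 6, r = 5, s = 4. Then constraint 3: r - s = 1; constraint 5: r + p = 7; constraint 6: q + r = 11, and every other listed constraint is also met.

Satisfiable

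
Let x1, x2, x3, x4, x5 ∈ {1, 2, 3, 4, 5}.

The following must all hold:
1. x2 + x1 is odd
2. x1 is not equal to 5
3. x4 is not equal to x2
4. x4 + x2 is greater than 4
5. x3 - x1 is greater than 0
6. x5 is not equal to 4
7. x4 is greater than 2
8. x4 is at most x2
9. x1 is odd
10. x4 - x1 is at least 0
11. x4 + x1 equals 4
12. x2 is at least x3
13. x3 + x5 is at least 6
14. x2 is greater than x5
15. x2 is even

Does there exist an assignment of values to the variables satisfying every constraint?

Satisfiable

The assignment x1 = 1, x2 = 4, x3 = 4, x4 = 3, x5 = 3 works:
  constraint 4 holds since x4 + x2 = 7.
  constraint 5 holds since x3 - x1 = 3.
  constraint 10 holds since x4 - x1 = 2.
The rest check out directly.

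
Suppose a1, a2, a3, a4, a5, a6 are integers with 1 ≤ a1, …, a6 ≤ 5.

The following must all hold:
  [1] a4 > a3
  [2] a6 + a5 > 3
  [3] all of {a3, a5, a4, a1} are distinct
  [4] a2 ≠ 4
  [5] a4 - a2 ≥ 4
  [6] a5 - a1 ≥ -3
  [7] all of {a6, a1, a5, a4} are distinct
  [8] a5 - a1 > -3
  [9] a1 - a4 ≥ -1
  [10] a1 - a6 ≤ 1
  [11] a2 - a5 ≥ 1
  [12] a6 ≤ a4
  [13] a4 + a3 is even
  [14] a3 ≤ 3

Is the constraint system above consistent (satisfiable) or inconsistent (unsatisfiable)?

Unsatisfiable

Constraints 5, 6, 9, and 11 give a2 − a5 ≥ 1, a5 − a1 ≥ -3, a1 − a4 ≥ -1, a4 − a2 ≥ 4.
Adding all 4 inequalities: the left sides telescope to 0, and the right sides sum to 1 + (-3) + (-1) + 4 = 1. So 0 ≥ 1, which is false.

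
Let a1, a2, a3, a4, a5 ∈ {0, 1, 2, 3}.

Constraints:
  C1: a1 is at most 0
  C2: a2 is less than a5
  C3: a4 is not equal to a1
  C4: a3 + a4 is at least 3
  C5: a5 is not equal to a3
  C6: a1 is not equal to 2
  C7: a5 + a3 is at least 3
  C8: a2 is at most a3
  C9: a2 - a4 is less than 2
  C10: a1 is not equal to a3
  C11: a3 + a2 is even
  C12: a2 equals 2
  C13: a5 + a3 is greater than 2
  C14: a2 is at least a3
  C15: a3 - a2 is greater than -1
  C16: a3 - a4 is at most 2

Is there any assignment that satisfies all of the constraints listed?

Setting (a1, a2, a3, a4, a5) = (0, 2, 2, 3, 3) satisfies everything: constraint 4: a3 + a4 = 5; constraint 7: a5 + a3 = 5; constraint 9: a2 - a4 = -1, and the others follow.

Satisfiable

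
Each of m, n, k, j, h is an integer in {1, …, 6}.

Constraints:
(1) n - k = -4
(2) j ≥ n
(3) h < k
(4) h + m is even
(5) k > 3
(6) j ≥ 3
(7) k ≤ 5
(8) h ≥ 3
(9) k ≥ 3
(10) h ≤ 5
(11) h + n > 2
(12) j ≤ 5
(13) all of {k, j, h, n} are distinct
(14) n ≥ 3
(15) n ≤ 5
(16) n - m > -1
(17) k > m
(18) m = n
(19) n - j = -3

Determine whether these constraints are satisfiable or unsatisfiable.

Unsatisfiable

Constraints 6, 7, 8, 9, 10, 12, 14, and 15 confine each of k, j, h, n to the 3 values {3, …, 5}.
Constraint 13 requires all 4 of them to be distinct, but only 3 values are available — impossible by the pigeonhole principle.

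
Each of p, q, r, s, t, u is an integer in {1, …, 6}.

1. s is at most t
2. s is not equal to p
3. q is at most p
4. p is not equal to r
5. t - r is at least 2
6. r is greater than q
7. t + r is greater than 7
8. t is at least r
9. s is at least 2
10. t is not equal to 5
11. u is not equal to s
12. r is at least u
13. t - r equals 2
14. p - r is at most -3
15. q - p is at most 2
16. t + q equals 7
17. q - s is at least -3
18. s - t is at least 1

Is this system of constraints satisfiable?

Constraints 5, 14, 15, 17, and 18 give p − q ≥ -2, q − s ≥ -3, s − t ≥ 1, t − r ≥ 2, r − p ≥ 3.
Adding all 5 inequalities: the left sides telescope to 0, and the right sides sum to (-2) + (-3) + 1 + 2 + 3 = 1. So 0 ≥ 1, which is false.

Unsatisfiable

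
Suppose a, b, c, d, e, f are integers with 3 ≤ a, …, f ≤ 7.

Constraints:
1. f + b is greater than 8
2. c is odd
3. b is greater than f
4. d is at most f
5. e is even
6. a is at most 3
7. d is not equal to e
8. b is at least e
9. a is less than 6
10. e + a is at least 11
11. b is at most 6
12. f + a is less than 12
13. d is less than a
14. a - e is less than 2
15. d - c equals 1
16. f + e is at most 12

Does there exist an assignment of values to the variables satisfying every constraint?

Unsatisfiable

From constraints 8 and 11: e ≤ b ≤ 6. From constraint 6: a ≤ 3. Hence e + a ≤ 9. But constraint 10 requires e + a ≥ 11, and 11 > 9. Contradiction.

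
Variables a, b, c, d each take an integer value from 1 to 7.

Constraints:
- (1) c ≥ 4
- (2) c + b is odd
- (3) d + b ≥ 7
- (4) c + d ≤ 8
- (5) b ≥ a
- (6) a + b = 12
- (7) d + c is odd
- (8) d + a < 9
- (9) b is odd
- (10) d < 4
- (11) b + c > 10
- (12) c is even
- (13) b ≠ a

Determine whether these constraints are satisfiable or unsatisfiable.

Setting (a, b, c, d) = (5, 7, 6, 1) satisfies everything: constraint 3: d + b = 8; constraint 4: c + d = 7, and the others follow.

Satisfiable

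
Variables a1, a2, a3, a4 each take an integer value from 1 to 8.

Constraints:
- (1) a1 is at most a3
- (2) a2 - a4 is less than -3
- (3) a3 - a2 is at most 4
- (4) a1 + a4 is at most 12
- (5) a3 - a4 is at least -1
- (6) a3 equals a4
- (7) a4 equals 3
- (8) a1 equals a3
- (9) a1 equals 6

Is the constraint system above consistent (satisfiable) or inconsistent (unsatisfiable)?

Unsatisfiable

Constraint 9 fixes a1 = 6 and constraint 7 fixes a4 = 3. Constraints 6 and 8 give a1 = a3 = a4, so a1 = a4. But 6 ≠ 3 — contradiction.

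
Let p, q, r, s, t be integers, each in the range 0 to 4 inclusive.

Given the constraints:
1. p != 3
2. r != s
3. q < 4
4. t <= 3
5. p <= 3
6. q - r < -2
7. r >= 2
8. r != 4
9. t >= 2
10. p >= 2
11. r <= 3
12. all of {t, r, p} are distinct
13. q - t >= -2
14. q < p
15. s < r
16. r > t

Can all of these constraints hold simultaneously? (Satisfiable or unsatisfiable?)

Unsatisfiable

Constraints 4, 5, 7, 9, 10, and 11 confine each of t, r, p to the 2 values {2, 3}.
Constraint 12 requires all 3 of them to be distinct, but only 2 values are available — impossible by the pigeonhole principle.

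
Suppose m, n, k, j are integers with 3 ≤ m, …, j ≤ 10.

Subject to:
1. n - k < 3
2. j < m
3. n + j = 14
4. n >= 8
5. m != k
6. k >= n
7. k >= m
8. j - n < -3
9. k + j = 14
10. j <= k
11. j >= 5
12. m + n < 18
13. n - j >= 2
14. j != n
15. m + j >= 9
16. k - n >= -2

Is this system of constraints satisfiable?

Satisfiable

Setting (m, n, k, j) = (7, 9, 9, 5) satisfies everything: constraint 1: n - k = 0; constraint 3: n + j = 14, and the others follow.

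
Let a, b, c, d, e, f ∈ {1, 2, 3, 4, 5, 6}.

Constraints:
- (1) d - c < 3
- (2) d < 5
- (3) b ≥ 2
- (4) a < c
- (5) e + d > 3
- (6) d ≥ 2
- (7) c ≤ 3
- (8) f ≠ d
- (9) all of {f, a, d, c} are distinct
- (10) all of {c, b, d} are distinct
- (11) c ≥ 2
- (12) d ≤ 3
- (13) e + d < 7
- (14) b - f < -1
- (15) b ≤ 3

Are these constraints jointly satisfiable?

Unsatisfiable

Constraints 3, 6, 7, 11, 12, and 15 confine each of c, b, d to the 2 values {2, 3}.
Constraint 10 requires all 3 of them to be distinct, but only 2 values are available — impossible by the pigeonhole principle.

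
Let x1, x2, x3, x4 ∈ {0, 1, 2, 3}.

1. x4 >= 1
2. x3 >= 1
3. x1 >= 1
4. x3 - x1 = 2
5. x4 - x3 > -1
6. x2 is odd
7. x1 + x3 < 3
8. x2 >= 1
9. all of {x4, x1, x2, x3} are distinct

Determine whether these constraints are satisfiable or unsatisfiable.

Constraints 1, 2, 3, and 8 confine each of x4, x1, x2, x3 to the 3 values {1, …, 3} (the domain already gives each ≤ 3).
Constraint 9 requires all 4 of them to be distinct, but only 3 values are available — impossible by the pigeonhole principle.

Unsatisfiable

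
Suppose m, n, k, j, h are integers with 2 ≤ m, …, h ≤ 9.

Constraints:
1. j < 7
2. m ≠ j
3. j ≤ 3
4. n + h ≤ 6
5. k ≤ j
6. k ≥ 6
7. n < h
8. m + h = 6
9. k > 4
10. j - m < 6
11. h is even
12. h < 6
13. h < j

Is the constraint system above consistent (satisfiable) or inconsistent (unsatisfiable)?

From constraints 5 and 6: j ≥ k and k ≥ 6, so j ≥ 6. From constraint 3: j ≤ 3. But 3 < 6, so no value of j works.

Unsatisfiable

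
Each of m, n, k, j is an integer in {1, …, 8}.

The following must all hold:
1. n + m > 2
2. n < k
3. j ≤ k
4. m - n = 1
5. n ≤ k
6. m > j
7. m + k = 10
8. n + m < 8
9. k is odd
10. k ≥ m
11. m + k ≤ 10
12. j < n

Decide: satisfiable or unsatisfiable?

The assignment m = 3, n = 2, k = 7, j = 1 works:
  constraint 1 holds since n + m = 5.
  constraint 4 holds since m - n = 1.
  constraint 7 holds since m + k = 10.
The rest check out directly.

Satisfiable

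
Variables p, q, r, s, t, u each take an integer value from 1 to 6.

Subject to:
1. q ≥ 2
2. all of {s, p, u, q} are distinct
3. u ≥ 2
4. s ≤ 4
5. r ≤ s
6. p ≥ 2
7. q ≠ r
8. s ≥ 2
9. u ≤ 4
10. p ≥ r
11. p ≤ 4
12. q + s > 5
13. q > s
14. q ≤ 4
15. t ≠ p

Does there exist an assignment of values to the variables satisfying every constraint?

Unsatisfiable

Constraints 1, 3, 4, 6, 8, 9, 11, and 14 confine each of s, p, u, q to the 3 values {2, …, 4}.
Constraint 2 requires all 4 of them to be distinct, but only 3 values are available — impossible by the pigeonhole principle.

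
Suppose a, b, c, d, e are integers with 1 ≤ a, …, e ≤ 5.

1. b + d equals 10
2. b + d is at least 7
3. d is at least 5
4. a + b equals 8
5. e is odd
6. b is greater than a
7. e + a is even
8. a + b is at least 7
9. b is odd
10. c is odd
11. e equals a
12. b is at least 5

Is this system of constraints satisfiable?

Satisfiable

One satisfying assignment is a = 3, b = 5, c = 3, d = 5, e = 3.
For the less obvious constraints — constraint 1: b + d = 10; constraint 2: b + d = 10; constraint 4: a + b = 8 — and the others hold by inspection.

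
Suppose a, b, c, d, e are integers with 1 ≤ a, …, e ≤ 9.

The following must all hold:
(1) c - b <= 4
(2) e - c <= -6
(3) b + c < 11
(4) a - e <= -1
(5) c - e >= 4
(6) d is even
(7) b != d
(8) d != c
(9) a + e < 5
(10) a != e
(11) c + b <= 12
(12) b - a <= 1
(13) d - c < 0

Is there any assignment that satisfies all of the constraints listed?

Unsatisfiable

Constraints 1, 2, 4, and 12 give c − e ≥ 6, e − a ≥ 1, a − b ≥ -1, b − c ≥ -4.
Adding all 4 inequalities: the left sides telescope to 0, and the right sides sum to 6 + 1 + (-1) + (-4) = 2. So 0 ≥ 2, which is false.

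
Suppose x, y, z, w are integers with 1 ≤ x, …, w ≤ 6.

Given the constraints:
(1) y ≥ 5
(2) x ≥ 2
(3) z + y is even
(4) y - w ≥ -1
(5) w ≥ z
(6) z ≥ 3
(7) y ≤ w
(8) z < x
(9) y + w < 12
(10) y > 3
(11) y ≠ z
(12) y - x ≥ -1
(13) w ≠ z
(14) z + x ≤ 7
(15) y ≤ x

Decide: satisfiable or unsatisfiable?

Unsatisfiable

From constraint 6: z ≥ 3. From constraints 1 and 15: x ≥ y ≥ 5. Hence z + x ≥ 8. But constraint 14 requires z + x ≤ 7, and 7 < 8. Contradiction.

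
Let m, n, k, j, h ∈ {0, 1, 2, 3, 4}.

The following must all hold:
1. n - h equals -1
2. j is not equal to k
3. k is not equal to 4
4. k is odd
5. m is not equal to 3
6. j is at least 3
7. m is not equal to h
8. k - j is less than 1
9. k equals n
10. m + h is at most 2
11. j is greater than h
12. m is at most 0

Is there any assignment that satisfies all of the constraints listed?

Satisfiable

One satisfying assignment is m = 0, n = 1, k = 1, j = 3, h = 2.
For the less obvious constraints — constraint 1: n - h = -1; constraint 8: k - j = -2 — and the others hold by inspection.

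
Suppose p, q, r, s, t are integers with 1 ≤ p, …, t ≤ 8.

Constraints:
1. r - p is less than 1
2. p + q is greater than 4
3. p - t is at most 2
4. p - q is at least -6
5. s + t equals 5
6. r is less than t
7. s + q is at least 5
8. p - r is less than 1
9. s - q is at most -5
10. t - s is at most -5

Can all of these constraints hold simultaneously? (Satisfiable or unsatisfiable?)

Unsatisfiable

Constraints 3, 4, 9, and 10 give s − t ≥ 5, t − p ≥ -2, p − q ≥ -6, q − s ≥ 5.
Adding all 4 inequalities: the left sides telescope to 0, and the right sides sum to 5 + (-2) + (-6) + 5 = 2. So 0 ≥ 2, which is false.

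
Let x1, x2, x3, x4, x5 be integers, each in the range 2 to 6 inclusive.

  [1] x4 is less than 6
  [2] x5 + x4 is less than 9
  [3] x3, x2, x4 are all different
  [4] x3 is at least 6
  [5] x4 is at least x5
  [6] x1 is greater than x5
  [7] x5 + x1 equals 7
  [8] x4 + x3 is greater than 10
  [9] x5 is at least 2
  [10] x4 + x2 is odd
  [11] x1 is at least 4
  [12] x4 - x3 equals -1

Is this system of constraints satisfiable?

One satisfying assignment is x1 = 5, x2 = 2, x3 = 6, x4 = 5, x5 = 2.
For the less obvious constraints — constraint 2: x5 + x4 = 7; constraint 7: x5 + x1 = 7 — and the others hold by inspection.

Satisfiable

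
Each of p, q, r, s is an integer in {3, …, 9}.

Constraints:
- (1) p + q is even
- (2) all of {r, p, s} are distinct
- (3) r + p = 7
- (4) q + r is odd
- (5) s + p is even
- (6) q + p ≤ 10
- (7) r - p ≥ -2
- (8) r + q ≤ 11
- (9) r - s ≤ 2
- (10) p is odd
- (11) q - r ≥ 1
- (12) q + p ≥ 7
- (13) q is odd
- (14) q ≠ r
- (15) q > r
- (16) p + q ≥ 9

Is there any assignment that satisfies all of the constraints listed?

Setting (p, q, r, s) = (3, 7, 4, 5) satisfies everything: constraint 3: r + p = 7; constraint 6: q + p = 10; constraint 7: r - p = 1, and the others follow.

Satisfiable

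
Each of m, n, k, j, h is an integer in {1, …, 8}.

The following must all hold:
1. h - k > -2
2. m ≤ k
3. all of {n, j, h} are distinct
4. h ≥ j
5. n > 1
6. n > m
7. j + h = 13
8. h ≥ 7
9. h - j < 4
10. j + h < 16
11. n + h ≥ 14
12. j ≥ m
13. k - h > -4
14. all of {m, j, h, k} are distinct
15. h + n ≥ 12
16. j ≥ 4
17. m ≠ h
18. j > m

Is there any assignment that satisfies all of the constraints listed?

One satisfying assignment is m = 2, n = 7, k = 7, j = 5, h = 8.
For the less obvious constraints — constraint 1: h - k = 1; constraint 7: j + h = 13 — and the others hold by inspection.

Satisfiable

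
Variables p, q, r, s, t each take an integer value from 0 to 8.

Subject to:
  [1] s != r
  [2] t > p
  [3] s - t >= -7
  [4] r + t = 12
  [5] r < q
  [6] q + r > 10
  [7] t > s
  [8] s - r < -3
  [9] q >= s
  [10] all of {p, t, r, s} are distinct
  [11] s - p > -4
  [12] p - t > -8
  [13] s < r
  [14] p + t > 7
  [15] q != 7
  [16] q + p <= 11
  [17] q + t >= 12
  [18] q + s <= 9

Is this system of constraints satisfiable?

The assignment p = 2, q = 6, r = 5, s = 0, t = 7 works:
  constraint 3 holds since s - t = -7.
  constraint 4 holds since r + t = 12.
The rest check out directly.

Satisfiable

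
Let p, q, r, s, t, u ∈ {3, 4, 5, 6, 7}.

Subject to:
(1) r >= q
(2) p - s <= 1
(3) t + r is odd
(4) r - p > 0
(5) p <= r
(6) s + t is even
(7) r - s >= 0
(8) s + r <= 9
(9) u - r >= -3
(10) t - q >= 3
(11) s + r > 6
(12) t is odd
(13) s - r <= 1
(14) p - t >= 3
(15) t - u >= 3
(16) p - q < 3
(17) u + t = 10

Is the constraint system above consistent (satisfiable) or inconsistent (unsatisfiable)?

Unsatisfiable

Constraints 2, 7, 9, 14, and 15 give u − r ≥ -3, r − s ≥ 0, s − p ≥ -1, p − t ≥ 3, t − u ≥ 3.
Adding all 5 inequalities: the left sides telescope to 0, and the right sides sum to (-3) + 0 + (-1) + 3 + 3 = 2. So 0 ≥ 2, which is false.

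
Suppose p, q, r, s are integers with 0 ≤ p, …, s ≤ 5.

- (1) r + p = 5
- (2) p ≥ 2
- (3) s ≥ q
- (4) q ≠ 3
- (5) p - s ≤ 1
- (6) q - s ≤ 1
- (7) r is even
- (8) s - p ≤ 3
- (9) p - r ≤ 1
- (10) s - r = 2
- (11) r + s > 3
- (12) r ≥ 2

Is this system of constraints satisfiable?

Satisfiable

One satisfying assignment is p = 3, q = 2, r = 2, s = 4.
For the less obvious constraints — constraint 1: r + p = 5; constraint 5: p - s = -1 — and the others hold by inspection.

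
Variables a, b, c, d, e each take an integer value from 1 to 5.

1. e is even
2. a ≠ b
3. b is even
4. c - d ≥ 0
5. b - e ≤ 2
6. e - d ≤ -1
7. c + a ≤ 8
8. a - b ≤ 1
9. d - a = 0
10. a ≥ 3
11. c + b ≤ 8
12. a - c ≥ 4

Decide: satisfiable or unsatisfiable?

Constraints 4, 5, 6, 8, and 12 give c − d ≥ 0, d − e ≥ 1, e − b ≥ -2, b − a ≥ -1, a − c ≥ 4.
Adding all 5 inequalities: the left sides telescope to 0, and the right sides sum to 0 + 1 + (-2) + (-1) + 4 = 2. So 0 ≥ 2, which is false.

Unsatisfiable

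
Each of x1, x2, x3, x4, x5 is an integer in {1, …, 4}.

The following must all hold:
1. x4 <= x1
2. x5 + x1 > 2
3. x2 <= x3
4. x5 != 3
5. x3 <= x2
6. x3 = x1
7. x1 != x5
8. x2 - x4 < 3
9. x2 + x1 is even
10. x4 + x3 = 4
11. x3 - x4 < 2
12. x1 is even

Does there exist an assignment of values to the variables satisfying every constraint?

Satisfiable

One satisfying assignment is x1 = 2, x2 = 2, x3 = 2, x4 = 2, x5 = 1.
For the less obvious constraints — constraint 2: x5 + x1 = 3; constraint 8: x2 - x4 = 0 — and the others hold by inspection.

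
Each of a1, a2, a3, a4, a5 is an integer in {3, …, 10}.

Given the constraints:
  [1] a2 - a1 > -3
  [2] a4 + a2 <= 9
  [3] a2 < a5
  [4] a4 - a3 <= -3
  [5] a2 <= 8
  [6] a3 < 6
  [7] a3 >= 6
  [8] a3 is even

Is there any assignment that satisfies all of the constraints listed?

Unsatisfiable

From constraint 7: a3 ≥ 6. From constraint 6: a3 ≤ 5. But 5 < 6, so no value of a3 works.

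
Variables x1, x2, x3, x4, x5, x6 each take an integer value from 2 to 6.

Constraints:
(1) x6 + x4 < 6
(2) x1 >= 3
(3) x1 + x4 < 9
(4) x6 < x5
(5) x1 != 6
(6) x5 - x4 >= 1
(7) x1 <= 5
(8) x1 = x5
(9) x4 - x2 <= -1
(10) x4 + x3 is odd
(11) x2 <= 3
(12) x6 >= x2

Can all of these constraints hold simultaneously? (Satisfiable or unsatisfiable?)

Setting (x1, x2, x3, x4, x5, x6) = (5, 3, 5, 2, 5, 3) satisfies everything: constraint 1: x6 + x4 = 5; constraint 3: x1 + x4 = 7, and the others follow.

Satisfiable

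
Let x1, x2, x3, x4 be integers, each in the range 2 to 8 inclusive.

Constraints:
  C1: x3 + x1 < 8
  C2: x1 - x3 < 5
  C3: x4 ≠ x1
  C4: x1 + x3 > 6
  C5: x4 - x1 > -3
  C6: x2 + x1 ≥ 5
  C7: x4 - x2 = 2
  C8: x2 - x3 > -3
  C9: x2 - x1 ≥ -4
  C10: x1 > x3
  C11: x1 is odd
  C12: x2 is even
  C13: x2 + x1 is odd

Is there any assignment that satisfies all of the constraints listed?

Setting (x1, x2, x3, x4) = (5, 2, 2, 4) satisfies everything: constraint 1: x3 + x1 = 7; constraint 2: x1 - x3 = 3, and the others follow.

Satisfiable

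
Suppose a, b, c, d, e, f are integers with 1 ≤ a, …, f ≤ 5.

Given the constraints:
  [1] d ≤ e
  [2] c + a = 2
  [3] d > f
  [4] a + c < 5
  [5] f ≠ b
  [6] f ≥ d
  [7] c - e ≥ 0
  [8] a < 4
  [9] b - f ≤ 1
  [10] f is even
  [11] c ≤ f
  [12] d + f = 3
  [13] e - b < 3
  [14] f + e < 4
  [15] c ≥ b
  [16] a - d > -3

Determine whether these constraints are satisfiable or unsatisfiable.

Constraints 1, 3, 7, and 11 give d ≤ e, e ≤ c, c ≤ f, f < d. Chaining: d ≤ e ≤ c ≤ f < d, which forces d < d — impossible.

Unsatisfiable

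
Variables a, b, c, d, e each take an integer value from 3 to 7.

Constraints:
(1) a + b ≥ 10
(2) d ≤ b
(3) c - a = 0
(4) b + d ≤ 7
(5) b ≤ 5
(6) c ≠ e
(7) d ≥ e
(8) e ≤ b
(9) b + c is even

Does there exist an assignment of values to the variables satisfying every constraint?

Satisfiable

Setting (a, b, c, d, e) = (7, 3, 7, 3, 3) satisfies everything: constraint 1: a + b = 10; constraint 3: c - a = 0, and the others follow.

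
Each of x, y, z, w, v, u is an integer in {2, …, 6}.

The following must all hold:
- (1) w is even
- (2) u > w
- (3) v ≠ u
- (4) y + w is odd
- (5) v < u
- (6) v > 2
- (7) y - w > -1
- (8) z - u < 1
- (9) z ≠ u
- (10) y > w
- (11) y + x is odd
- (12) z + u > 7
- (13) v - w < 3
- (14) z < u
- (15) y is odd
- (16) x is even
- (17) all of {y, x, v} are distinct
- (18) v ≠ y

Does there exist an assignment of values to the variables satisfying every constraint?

One satisfying assignment is x = 2, y = 3, z = 3, w = 2, v = 4, u = 5.
For the less obvious constraints — constraint 7: y - w = 1; constraint 8: z - u = -2 — and the others hold by inspection.

Satisfiable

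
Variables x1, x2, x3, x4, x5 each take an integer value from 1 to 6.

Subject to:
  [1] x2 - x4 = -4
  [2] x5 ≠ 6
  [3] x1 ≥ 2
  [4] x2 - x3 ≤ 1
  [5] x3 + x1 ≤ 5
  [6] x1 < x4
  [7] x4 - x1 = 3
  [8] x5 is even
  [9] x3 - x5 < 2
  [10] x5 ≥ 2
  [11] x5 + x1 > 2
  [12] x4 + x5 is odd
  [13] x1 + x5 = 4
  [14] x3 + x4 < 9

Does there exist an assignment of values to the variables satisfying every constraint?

Try x1 = 2, x2 = 1, x3 = 1, x4 = 5, x5 = 2.
Check constraint 1: x2 - x4 = -4; constraint 4: x2 - x3 = 0. The remaining constraints are straightforward to verify.

Satisfiable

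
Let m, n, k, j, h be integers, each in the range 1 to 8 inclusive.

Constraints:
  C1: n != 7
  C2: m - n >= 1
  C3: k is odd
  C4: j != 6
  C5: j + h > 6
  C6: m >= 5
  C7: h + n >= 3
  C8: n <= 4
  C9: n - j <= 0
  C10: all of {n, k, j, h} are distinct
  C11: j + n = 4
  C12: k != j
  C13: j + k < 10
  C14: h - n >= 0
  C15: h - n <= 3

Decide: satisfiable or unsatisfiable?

Try m = 5, n = 1, k = 5, j = 3, h = 4.
Check constraint 2: m - n = 4; constraint 5: j + h = 7. The remaining constraints are straightforward to verify.

Satisfiable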